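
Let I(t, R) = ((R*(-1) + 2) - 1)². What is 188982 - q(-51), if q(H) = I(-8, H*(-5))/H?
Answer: 9702598/51 ≈ 1.9025e+5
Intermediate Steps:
I(t, R) = (1 - R)² (I(t, R) = ((-R + 2) - 1)² = ((2 - R) - 1)² = (1 - R)²)
q(H) = (-1 - 5*H)²/H (q(H) = (-1 + H*(-5))²/H = (-1 - 5*H)²/H)
188982 - q(-51) = 188982 - (1 + 5*(-51))²/(-51) = 188982 - (-1)*(1 - 255)²/51 = 188982 - (-1)*(-254)²/51 = 188982 - (-1)*64516/51 = 188982 - 1*(-64516/51) = 188982 + 64516/51 = 9702598/51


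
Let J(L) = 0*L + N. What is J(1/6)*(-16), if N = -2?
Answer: 32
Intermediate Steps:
J(L) = -2 (J(L) = 0*L - 2 = 0 - 2 = -2)
J(1/6)*(-16) = -2*(-16) = 32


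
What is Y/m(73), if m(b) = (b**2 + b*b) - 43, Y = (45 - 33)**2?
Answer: 144/10615 ≈ 0.013566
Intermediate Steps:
Y = 144 (Y = 12**2 = 144)
m(b) = -43 + 2*b**2 (m(b) = (b**2 + b**2) - 43 = 2*b**2 - 43 = -43 + 2*b**2)
Y/m(73) = 144/(-43 + 2*73**2) = 144/(-43 + 2*5329) = 144/(-43 + 10658) = 144/10615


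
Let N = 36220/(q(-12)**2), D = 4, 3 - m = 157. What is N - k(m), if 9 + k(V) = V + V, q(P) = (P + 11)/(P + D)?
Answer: 2318397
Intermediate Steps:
m = -154 (m = 3 - 1*157 = 3 - 157 = -154)
q(P) = (11 + P)/(4 + P) (q(P) = (P + 11)/(P + 4) = (11 + P)/(4 + P))
N = 2318080 (N = 36220/(((11 - 12)/(4 - 12))**2) = 36220/((-1/(-8))**2) = 36220/((-1/8*(-1))**2) = 36220/((1/8)**2) = 36220/(1/64) = 36220*64 = 2318080)
k(V) = -9 + 2*V (k(V) = -9 + (V + V) = -9 + 2*V)
N - k(m) = 2318080 - (-9 + 2*(-154)) = 2318080 - (-9 - 308) = 2318080 - 1*(-317) = 2318080 + 317 = 2318397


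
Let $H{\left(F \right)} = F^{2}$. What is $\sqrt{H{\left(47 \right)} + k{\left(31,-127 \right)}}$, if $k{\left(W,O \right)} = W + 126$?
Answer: $13 \sqrt{14} \approx 48.642$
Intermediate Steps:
$k{\left(W,O \right)} = 126 + W$
$\sqrt{H{\left(47 \right)} + k{\left(31,-127 \right)}} = \sqrt{47^{2} + \left(126 + 31\right)} = \sqrt{2209 + 157} = \sqrt{2366} = 13 \sqrt{14}$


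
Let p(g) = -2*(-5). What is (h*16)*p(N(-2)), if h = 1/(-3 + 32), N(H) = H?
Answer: 160/29 ≈ 5.5172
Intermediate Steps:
p(g) = 10
h = 1/29 ≈ 0.034483
(h*16)*p(N(-2)) = ((1/29)*16)*10 = (16/29)*10 = 160/29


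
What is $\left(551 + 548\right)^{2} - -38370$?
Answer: $1246171$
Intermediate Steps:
$\left(551 + 548\right)^{2} - -38370 = 1099^{2} + 38370 = 1207801 + 38370 = 1246171$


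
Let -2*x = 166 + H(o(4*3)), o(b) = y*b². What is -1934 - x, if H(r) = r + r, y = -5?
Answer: -2571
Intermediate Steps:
o(b) = -5*b²
H(r) = 2*r
x = 637 (x = -(166 + 2*(-5*(4*3)²))/2 = -(166 + 2*(-5*12²))/2 = -(166 + 2*(-5*144))/2 = -(166 + 2*(-720))/2 = -(166 - 1440)/2 = -½*(-1274) = 637)
-1934 - x = -1934 - 1*637 = -1934 - 637 = -2571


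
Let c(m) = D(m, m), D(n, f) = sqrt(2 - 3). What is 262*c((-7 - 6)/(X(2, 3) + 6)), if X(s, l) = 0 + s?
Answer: 262*I ≈ 262.0*I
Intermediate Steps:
D(n, f) = I (D(n, f) = sqrt(-1) = I)
X(s, l) = s
c(m) = I
262*c((-7 - 6)/(X(2, 3) + 6)) = 262*I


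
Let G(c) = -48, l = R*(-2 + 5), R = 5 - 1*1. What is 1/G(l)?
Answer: -1/48 ≈ -0.020833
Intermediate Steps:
R = 4 (R = 5 - 1 = 4)
l = 12 (l = 4*(-2 + 5) = 4*3 = 12)
1/G(l) = 1/(-48) = -1/48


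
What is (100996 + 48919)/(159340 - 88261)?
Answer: 149915/71079 ≈ 2.1091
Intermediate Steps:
(100996 + 48919)/(159340 - 88261) = 149915/71079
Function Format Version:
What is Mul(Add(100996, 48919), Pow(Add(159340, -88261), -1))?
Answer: Rational(149915, 71079) ≈ 2.1091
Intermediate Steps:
Mul(Add(100996, 48919), Pow(Add(159340, -88261), -1)) = Mul(149915, Pow(71079, -1)) = Mul(149915, Rational(1, 71079)) = Rational(149915, 71079)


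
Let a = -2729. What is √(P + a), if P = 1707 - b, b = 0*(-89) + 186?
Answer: 2*I*√302 ≈ 34.756*I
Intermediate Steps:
b = 186 (b = 0 + 186 = 186)
P = 1521 (P = 1707 - 1*186 = 1707 - 186 = 1521)
√(P + a) = √(1521 - 2729) = √(-1208) = 2*I*√302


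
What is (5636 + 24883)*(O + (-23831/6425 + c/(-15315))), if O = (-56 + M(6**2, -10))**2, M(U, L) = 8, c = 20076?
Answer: 460261205728551/6559925 ≈ 7.0163e+7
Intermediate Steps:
O = 2304 (O = (-56 + 8)**2 = (-48)**2 = 2304)
(5636 + 24883)*(O + (-23831/6425 + c/(-15315))) = (5636 + 24883)*(2304 + (-23831/6425 + 20076/(-15315))) = 30519*(2304 + (-23831*1/6425 + 20076*(-1/15315))) = 30519*(2304 + (-23831/6425 - 6692/5105)) = 30519*(2304 - 32930671/6559925) = 30519*(15081136529/6559925) = 460261205728551/6559925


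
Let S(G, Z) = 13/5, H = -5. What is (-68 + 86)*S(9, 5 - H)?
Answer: 234/5 ≈ 46.800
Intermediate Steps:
S(G, Z) = 13/5 (S(G, Z) = 13*(⅕) = 13/5)
(-68 + 86)*S(9, 5 - H) = (-68 + 86)*(13/5) = 18*(13/5) = 234/5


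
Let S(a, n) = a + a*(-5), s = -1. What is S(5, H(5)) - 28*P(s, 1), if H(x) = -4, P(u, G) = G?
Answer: -48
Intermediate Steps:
S(a, n) = -4*a (S(a, n) = a - 5*a = -4*a)
S(5, H(5)) - 28*P(s, 1) = -4*5 - 28*1 = -20 - 28 = -48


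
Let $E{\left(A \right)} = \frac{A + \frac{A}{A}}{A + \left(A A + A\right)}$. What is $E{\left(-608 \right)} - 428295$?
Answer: $- \frac{157804436767}{368448} \approx -4.283 \cdot 10^{5}$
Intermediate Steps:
$E{\left(A \right)} = \frac{1 + A}{A^{2} + 2 A}$ ($E{\left(A \right)} = \frac{A + 1}{A + \left(A^{2} + A\right)} = \frac{1 + A}{A + \left(A + A^{2}\right)} = \frac{1 + A}{A^{2} + 2 A}$)
$E{\left(-608 \right)} - 428295 = \frac{1 - 608}{\left(-608\right) \left(2 - 608\right)} - 428295 = \left(- \frac{1}{608}\right) \frac{1}{-606} \left(-607\right) - 428295 = \left(- \frac{1}{608}\right) \left(- \frac{1}{606}\right) \left(-607\right) - 428295 = - \frac{607}{368448} - 428295 = - \frac{157804436767}{368448}$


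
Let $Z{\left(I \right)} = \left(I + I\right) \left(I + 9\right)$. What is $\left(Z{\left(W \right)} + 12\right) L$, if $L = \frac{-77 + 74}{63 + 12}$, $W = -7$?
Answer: $\frac{16}{25} \approx 0.64$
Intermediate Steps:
$Z{\left(I \right)} = 2 I \left(9 + I\right)$
$L = - \frac{1}{25}$ ($L = - \frac{3}{75} = \left(-3\right) \frac{1}{75} = - \frac{1}{25} \approx -0.04$)
$\left(Z{\left(W \right)} + 12\right) L = \left(2 \left(-7\right) \left(9 - 7\right) + 12\right) \left(- \frac{1}{25}\right) = \left(2 \left(-7\right) 2 + 12\right) \left(- \frac{1}{25}\right) = \left(-28 + 12\right) \left(- \frac{1}{25}\right) = \left(-16\right) \left(- \frac{1}{25}\right) = \frac{16}{25}$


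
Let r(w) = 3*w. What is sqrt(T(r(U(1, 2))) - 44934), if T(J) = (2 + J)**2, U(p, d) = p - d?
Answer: 7*I*sqrt(917) ≈ 211.97*I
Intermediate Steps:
sqrt(T(r(U(1, 2))) - 44934) = sqrt((2 + 3*(1 - 1*2))**2 - 44934) = sqrt((2 + 3*(1 - 2))**2 - 44934) = sqrt((2 + 3*(-1))**2 - 44934) = sqrt((2 - 3)**2 - 44934) = sqrt((-1)**2 - 44934) = sqrt(1 - 44934) = sqrt(-44933) = 7*I*sqrt(917)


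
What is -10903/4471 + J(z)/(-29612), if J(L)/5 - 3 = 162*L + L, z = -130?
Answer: 150775749/132395252 ≈ 1.1388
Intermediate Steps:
J(L) = 15 + 815*L (J(L) = 15 + 5*(162*L + L) = 15 + 5*(163*L) = 15 + 815*L)
-10903/4471 + J(z)/(-29612) = -10903/4471 + (15 + 815*(-130))/(-29612) = -10903*1/4471 + (15 - 105950)*(-1/29612) = -10903/4471 - 105935*(-1/29612) = -10903/4471 + 105935/29612 = 150775749/132395252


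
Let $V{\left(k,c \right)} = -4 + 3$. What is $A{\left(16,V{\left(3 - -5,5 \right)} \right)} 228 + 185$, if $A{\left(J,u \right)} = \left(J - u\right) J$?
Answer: $62201$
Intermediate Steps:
$V{\left(k,c \right)} = -1$
$A{\left(J,u \right)} = J \left(J - u\right)$
$A{\left(16,V{\left(3 - -5,5 \right)} \right)} 228 + 185 = 16 \left(16 - -1\right) 228 + 185 = 16 \left(16 + 1\right) 228 + 185 = 16 \cdot 17 \cdot 228 + 185 = 272 \cdot 228 + 185 = 62016 + 185 = 62201$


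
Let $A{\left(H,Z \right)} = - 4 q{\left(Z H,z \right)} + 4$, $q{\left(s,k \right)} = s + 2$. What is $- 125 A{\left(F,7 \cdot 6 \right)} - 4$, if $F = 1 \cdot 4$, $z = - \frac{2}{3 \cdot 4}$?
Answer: $84496$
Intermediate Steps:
$z = - \frac{1}{6}$ ($z = - \frac{2}{12} = \left(-2\right) \frac{1}{12} = - \frac{1}{6} \approx -0.16667$)
$q{\left(s,k \right)} = 2 + s$
$F = 4$
$A{\left(H,Z \right)} = -4 - 4 H Z$ ($A{\left(H,Z \right)} = - 4 \left(2 + Z H\right) + 4 = - 4 \left(2 + H Z\right) + 4 = \left(-8 - 4 H Z\right) + 4 = -4 - 4 H Z$)
$- 125 A{\left(F,7 \cdot 6 \right)} - 4 = - 125 \left(-4 - 16 \cdot 7 \cdot 6\right) - 4 = - 125 \left(-4 - 16 \cdot 42\right) - 4 = - 125 \left(-4 - 672\right) - 4 = \left(-125\right) \left(-676\right) - 4 = 84500 - 4 = 84496$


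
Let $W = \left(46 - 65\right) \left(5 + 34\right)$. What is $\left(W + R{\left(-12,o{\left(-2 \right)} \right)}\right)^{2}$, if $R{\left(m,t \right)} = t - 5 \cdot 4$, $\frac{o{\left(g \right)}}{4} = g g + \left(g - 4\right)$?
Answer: $591361$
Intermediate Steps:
$o{\left(g \right)} = -16 + 4 g + 4 g^{2}$ ($o{\left(g \right)} = 4 \left(g g + \left(g - 4\right)\right) = 4 \left(g^{2} + \left(-4 + g\right)\right) = 4 \left(-4 + g + g^{2}\right) = -16 + 4 g + 4 g^{2}$)
$R{\left(m,t \right)} = -20 + t$ ($R{\left(m,t \right)} = t - 20 = -20 + t$)
$W = -741$ ($W = \left(-19\right) 39 = -741$)
$\left(W + R{\left(-12,o{\left(-2 \right)} \right)}\right)^{2} = \left(-741 + \left(-20 + \left(-16 + 4 \left(-2\right) + 4 \left(-2\right)^{2}\right)\right)\right)^{2} = \left(-741 - 28\right)^{2} = \left(-769\right)^{2} = 591361$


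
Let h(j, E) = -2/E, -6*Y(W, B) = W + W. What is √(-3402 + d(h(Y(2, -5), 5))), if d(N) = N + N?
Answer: I*√85070/5 ≈ 58.333*I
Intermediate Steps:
Y(W, B) = -W/3 (Y(W, B) = -(W + W)/6 = -W/3)
d(N) = 2*N
√(-3402 + d(h(Y(2, -5), 5))) = √(-3402 + 2*(-2/5)) = √(-3402 + 2*(-2*⅕)) = √(-3402 + 2*(-⅖)) = √(-3402 - ⅘) = √(-17014/5) = I*√85070/5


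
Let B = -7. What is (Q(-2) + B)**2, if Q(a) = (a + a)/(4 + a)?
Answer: 81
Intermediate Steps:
Q(a) = 2*a/(4 + a) (Q(a) = (2*a)/(4 + a) = 2*a/(4 + a))
(Q(-2) + B)**2 = (2*(-2)/(4 - 2) - 7)**2 = (2*(-2)/2 - 7)**2 = (2*(-2)*(1/2) - 7)**2 = (-2 - 7)**2 = (-9)**2 = 81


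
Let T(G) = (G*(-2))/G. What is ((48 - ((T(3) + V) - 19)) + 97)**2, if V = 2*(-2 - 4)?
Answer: 31684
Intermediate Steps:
T(G) = -2 (T(G) = (-2*G)/G = -2)
V = -12 (V = 2*(-6) = -12)
((48 - ((T(3) + V) - 19)) + 97)**2 = ((48 - ((-2 - 12) - 19)) + 97)**2 = ((48 - (-14 - 19)) + 97)**2 = ((48 - 1*(-33)) + 97)**2 = ((48 + 33) + 97)**2 = (81 + 97)**2 = 178**2 = 31684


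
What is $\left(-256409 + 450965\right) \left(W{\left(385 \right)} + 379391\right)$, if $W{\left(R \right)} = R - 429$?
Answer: $73804234932$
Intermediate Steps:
$W{\left(R \right)} = -429 + R$
$\left(-256409 + 450965\right) \left(W{\left(385 \right)} + 379391\right) = \left(-256409 + 450965\right) \left(\left(-429 + 385\right) + 379391\right) = 194556 \left(-44 + 379391\right) = 194556 \cdot 379347 = 73804234932$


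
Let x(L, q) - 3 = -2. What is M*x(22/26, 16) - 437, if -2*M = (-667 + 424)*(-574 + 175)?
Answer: -97831/2 ≈ -48916.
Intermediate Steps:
x(L, q) = 1 (x(L, q) = 3 - 2 = 1)
M = -96957/2 (M = -(-667 + 424)*(-574 + 175)/2 = -(-243)*(-399)/2 = -½*96957 = -96957/2 ≈ -48479.)
M*x(22/26, 16) - 437 = -96957/2*1 - 437 = -96957/2 - 437 = -97831/2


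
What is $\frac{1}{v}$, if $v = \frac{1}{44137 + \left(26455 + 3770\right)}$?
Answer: $74362$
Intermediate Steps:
$v = \frac{1}{74362}$ ($v = \frac{1}{44137 + 30225} = \frac{1}{74362} \approx 1.3448 \cdot 10^{-5}$)
$\frac{1}{v} = \frac{1}{\frac{1}{74362}} = 74362$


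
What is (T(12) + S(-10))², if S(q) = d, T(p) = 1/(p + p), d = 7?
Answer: 28561/576 ≈ 49.585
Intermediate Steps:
T(p) = 1/(2*p)
S(q) = 7
(T(12) + S(-10))² = ((½)/12 + 7)² = ((½)*(1/12) + 7)² = (1/24 + 7)² = (169/24)² = 28561/576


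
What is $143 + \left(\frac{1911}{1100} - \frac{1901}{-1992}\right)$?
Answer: $\frac{79809853}{547800} \approx 145.69$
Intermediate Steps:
$143 + \left(\frac{1911}{1100} - \frac{1901}{-1992}\right) = 143 + \left(1911 \cdot \frac{1}{1100} - - \frac{1901}{1992}\right) = 143 + \left(\frac{1911}{1100} + \frac{1901}{1992}\right) = 143 + \frac{1474453}{547800} = \frac{79809853}{547800}$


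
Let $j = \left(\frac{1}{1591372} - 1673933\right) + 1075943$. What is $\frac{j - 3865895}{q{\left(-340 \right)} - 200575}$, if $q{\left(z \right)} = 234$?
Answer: $\frac{7103701600219}{318817057852} \approx 22.281$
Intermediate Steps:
$j = - \frac{951624542279}{1591372}$ ($j = \left(\frac{1}{1591372} - 1673933\right) + 1075943 = - \frac{2663850106075}{1591372} + 1075943 = - \frac{951624542279}{1591372} \approx -5.9799 \cdot 10^{5}$)
$\frac{j - 3865895}{q{\left(-340 \right)} - 200575} = \frac{- \frac{951624542279}{1591372} - 3865895}{234 - 200575} = - \frac{7103701600219}{1591372 \left(-200341\right)} = \left(- \frac{7103701600219}{1591372}\right) \left(- \frac{1}{200341}\right) = \frac{7103701600219}{318817057852}$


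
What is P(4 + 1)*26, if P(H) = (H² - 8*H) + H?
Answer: -260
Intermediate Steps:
P(H) = H² - 7*H
P(4 + 1)*26 = ((4 + 1)*(-7 + (4 + 1)))*26 = (5*(-7 + 5))*26 = (5*(-2))*26 = -10*26 = -260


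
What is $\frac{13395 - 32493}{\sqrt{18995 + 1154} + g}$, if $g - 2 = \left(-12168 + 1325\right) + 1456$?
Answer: $\frac{29872455}{14676346} + \frac{3183 \sqrt{20149}}{14676346} \approx 2.0662$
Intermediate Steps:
$g = -9385$ ($g = 2 + \left(\left(-12168 + 1325\right) + 1456\right) = 2 + \left(-10843 + 1456\right) = 2 - 9387 = -9385$)
$\frac{13395 - 32493}{\sqrt{18995 + 1154} + g} = \frac{13395 - 32493}{\sqrt{18995 + 1154} - 9385} = - \frac{19098}{\sqrt{20149} - 9385} = - \frac{19098}{-9385 + \sqrt{20149}}$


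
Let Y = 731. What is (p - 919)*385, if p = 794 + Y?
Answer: 233310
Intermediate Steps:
p = 1525 (p = 794 + 731 = 1525)
(p - 919)*385 = (1525 - 919)*385 = 606*385 = 233310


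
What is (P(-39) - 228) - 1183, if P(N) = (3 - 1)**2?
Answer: -1407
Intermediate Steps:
P(N) = 4 (P(N) = 2**2 = 4)
(P(-39) - 228) - 1183 = (4 - 228) - 1183 = -224 - 1183 = -1407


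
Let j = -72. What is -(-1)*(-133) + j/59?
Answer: -7919/59 ≈ -134.22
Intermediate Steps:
-(-1)*(-133) + j/59 = -(-1)*(-133) - 72/59 = -1*133 + (1/59)*(-72) = -133 - 72/59 = -7919/59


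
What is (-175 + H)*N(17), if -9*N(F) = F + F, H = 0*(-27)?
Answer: 5950/9 ≈ 661.11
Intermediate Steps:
H = 0
N(F) = -2*F/9 (N(F) = -(F + F)/9 = -2*F/9)
(-175 + H)*N(17) = (-175 + 0)*(-2/9*17) = -175*(-34/9) = 5950/9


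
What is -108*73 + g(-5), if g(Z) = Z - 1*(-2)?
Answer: -7887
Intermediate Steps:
g(Z) = 2 + Z (g(Z) = Z + 2 = 2 + Z)
-108*73 + g(-5) = -108*73 + (2 - 5) = -7884 - 3 = -7887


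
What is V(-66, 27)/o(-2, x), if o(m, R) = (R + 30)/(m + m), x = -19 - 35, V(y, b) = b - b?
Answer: 0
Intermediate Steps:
V(y, b) = 0
x = -54
o(m, R) = (30 + R)/(2*m) (o(m, R) = (30 + R)/((2*m)) = (30 + R)*(1/(2*m)) = (30 + R)/(2*m))
V(-66, 27)/o(-2, x) = 0/(((½)*(30 - 54)/(-2))) = 0/(((½)*(-½)*(-24))) = 0/6 = 0*(⅙) = 0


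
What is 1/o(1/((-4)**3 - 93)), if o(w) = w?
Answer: -157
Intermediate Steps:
1/o(1/((-4)**3 - 93)) = 1/(1/((-4)**3 - 93)) = 1/(1/(-64 - 93)) = 1/(1/(-157)) = 1/(-1/157) = -157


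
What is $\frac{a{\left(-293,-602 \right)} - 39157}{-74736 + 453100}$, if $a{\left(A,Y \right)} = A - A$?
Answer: $- \frac{39157}{378364} \approx -0.10349$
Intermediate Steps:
$a{\left(A,Y \right)} = 0$
$\frac{a{\left(-293,-602 \right)} - 39157}{-74736 + 453100} = \frac{0 - 39157}{-74736 + 453100} = - \frac{39157}{378364}$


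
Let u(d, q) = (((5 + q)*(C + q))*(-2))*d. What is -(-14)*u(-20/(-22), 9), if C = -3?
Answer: -23520/11 ≈ -2138.2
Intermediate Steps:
u(d, q) = -2*d*(-3 + q)*(5 + q) (u(d, q) = (((5 + q)*(-3 + q))*(-2))*d = (((-3 + q)*(5 + q))*(-2))*d = (-2*(-3 + q)*(5 + q))*d = -2*d*(-3 + q)*(5 + q))
-(-14)*u(-20/(-22), 9) = -(-14)*2*(-20/(-22))*(15 - 1*9**2 - 2*9) = -(-14)*2*(-20*(-1/22))*(15 - 1*81 - 18) = -(-14)*2*(10/11)*(15 - 81 - 18) = -(-14)*2*(10/11)*(-84) = -(-14)*(-1680)/11 = -1*23520/11 = -23520/11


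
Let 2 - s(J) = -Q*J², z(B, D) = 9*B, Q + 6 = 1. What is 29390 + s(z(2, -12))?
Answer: 27772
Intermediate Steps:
Q = -5 (Q = -6 + 1 = -5)
s(J) = 2 - 5*J² (s(J) = 2 - (-1)*(-5*J²) = 2 - 5*J²)
29390 + s(z(2, -12)) = 29390 + (2 - 5*(9*2)²) = 29390 + (2 - 5*18²) = 29390 + (2 - 5*324) = 29390 + (2 - 1620) = 29390 - 1618 = 27772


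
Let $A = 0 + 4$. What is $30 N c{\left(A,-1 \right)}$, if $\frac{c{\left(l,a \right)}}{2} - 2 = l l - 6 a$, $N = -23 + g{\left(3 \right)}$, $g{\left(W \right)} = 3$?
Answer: $-28800$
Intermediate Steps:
$A = 4$
$N = -20$ ($N = -23 + 3 = -20$)
$c{\left(l,a \right)} = 4 - 12 a + 2 l^{2}$ ($c{\left(l,a \right)} = 4 + 2 \left(l l - 6 a\right) = 4 + 2 \left(l^{2} - 6 a\right) = 4 - \left(- 2 l^{2} + 12 a\right) = 4 - 12 a + 2 l^{2}$)
$30 N c{\left(A,-1 \right)} = 30 \left(-20\right) \left(4 - -12 + 2 \cdot 4^{2}\right) = - 600 \left(4 + 12 + 2 \cdot 16\right) = - 600 \left(4 + 12 + 32\right) = \left(-600\right) 48 = -28800$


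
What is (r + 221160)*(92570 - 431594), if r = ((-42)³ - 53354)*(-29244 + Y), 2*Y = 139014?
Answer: 1739524036580064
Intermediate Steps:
Y = 69507 (Y = (½)*139014 = 69507)
r = -5131197246 (r = ((-42)³ - 53354)*(-29244 + 69507) = (-74088 - 53354)*40263 = -127442*40263 = -5131197246)
(r + 221160)*(92570 - 431594) = (-5131197246 + 221160)*(92570 - 431594) = -5130976086*(-339024) = 1739524036580064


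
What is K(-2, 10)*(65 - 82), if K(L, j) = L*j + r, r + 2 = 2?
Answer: 340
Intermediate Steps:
r = 0 (r = -2 + 2 = 0)
K(L, j) = L*j (K(L, j) = L*j + 0 = L*j)
K(-2, 10)*(65 - 82) = (-2*10)*(65 - 82) = -20*(-17) = 340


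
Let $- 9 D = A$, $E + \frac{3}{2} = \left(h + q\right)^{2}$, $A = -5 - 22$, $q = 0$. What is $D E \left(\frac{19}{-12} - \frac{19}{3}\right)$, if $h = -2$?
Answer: $- \frac{475}{8} \approx -59.375$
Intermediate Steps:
$A = -27$
$E = \frac{5}{2}$ ($E = - \frac{3}{2} + \left(-2 + 0\right)^{2} = - \frac{3}{2} + \left(-2\right)^{2} = - \frac{3}{2} + 4 = \frac{5}{2} \approx 2.5$)
$D = 3$ ($D = \left(- \frac{1}{9}\right) \left(-27\right) = 3$)
$D E \left(\frac{19}{-12} - \frac{19}{3}\right) = 3 \cdot \frac{5}{2} \left(\frac{19}{-12} - \frac{19}{3}\right) = \frac{15 \left(19 \left(- \frac{1}{12}\right) - \frac{19}{3}\right)}{2} = \frac{15 \left(- \frac{19}{12} - \frac{19}{3}\right)}{2} = \frac{15}{2} \left(- \frac{95}{12}\right) = - \frac{475}{8}$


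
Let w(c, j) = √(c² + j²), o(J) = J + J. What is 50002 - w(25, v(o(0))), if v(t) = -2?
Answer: 50002 - √629 ≈ 49977.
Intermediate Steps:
o(J) = 2*J
50002 - w(25, v(o(0))) = 50002 - √(25² + (-2)²) = 50002 - √(625 + 4) = 50002 - √629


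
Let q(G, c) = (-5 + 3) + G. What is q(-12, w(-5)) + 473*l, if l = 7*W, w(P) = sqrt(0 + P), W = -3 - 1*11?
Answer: -46368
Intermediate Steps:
W = -14 (W = -3 - 11 = -14)
w(P) = sqrt(P)
q(G, c) = -2 + G
l = -98 (l = 7*(-14) = -98)
q(-12, w(-5)) + 473*l = (-2 - 12) + 473*(-98) = -14 - 46354 = -46368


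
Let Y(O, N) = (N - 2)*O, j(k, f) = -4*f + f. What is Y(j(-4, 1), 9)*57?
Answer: -1197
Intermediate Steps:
j(k, f) = -3*f
Y(O, N) = O*(-2 + N) (Y(O, N) = (-2 + N)*O = O*(-2 + N))
Y(j(-4, 1), 9)*57 = ((-3*1)*(-2 + 9))*57 = -3*7*57 = -21*57 = -1197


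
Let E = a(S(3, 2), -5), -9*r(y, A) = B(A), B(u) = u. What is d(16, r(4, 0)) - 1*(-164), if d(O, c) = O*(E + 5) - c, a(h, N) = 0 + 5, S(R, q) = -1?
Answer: 324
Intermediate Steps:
r(y, A) = -A/9
a(h, N) = 5
E = 5
d(O, c) = -c + 10*O (d(O, c) = O*(5 + 5) - c = O*10 - c = 10*O - c = -c + 10*O)
d(16, r(4, 0)) - 1*(-164) = (-(-1)*0/9 + 10*16) - 1*(-164) = (-1*0 + 160) + 164 = (0 + 160) + 164 = 160 + 164 = 324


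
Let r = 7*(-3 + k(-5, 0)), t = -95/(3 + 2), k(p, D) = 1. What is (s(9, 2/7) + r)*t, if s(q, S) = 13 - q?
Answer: 190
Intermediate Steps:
t = -19 (t = -95/5 = -95*⅕ = -19)
r = -14 (r = 7*(-3 + 1) = 7*(-2) = -14)
(s(9, 2/7) + r)*t = ((13 - 1*9) - 14)*(-19) = ((13 - 9) - 14)*(-19) = (4 - 14)*(-19) = -10*(-19) = 190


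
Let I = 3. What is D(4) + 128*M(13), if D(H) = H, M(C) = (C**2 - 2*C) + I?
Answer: 18692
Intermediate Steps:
M(C) = 3 + C**2 - 2*C (M(C) = (C**2 - 2*C) + 3 = 3 + C**2 - 2*C)
D(4) + 128*M(13) = 4 + 128*(3 + 13**2 - 2*13) = 4 + 128*(3 + 169 - 26) = 4 + 128*146 = 4 + 18688 = 18692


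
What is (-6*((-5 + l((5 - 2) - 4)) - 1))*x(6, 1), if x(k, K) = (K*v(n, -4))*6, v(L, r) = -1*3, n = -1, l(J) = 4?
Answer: -216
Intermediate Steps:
v(L, r) = -3
x(k, K) = -18*K (x(k, K) = (K*(-3))*6 = -3*K*6 = -18*K)
(-6*((-5 + l((5 - 2) - 4)) - 1))*x(6, 1) = (-6*((-5 + 4) - 1))*(-18*1) = -6*(-1 - 1)*(-18) = -6*(-2)*(-18) = 12*(-18) = -216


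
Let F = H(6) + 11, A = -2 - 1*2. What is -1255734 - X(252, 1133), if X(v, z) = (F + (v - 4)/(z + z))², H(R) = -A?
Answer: -1612264982887/1283689 ≈ -1.2560e+6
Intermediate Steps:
A = -4 (A = -2 - 2 = -4)
H(R) = 4 (H(R) = -1*(-4) = 4)
F = 15 (F = 4 + 11 = 15)
X(v, z) = (15 + (-4 + v)/(2*z))² (X(v, z) = (15 + (v - 4)/(z + z))² = (15 + (-4 + v)/((2*z)))² = (15 + (-4 + v)*(1/(2*z)))² = (15 + (-4 + v)/(2*z))²)
-1255734 - X(252, 1133) = -1255734 - (-4 + 252 + 30*1133)²/(4*1133²) = -1255734 - (-4 + 252 + 33990)²/(4*1283689) = -1255734 - 34238²/(4*1283689) = -1255734 - 1172240644/(4*1283689) = -1255734 - 1*293060161/1283689 = -1255734 - 293060161/1283689 = -1612264982887/1283689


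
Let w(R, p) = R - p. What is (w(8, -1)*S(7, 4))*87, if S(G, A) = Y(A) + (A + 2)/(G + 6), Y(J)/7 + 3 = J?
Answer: 75951/13 ≈ 5842.4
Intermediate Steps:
Y(J) = -21 + 7*J
S(G, A) = -21 + 7*A + (2 + A)/(6 + G) (S(G, A) = (-21 + 7*A) + (A + 2)/(G + 6) = (-21 + 7*A) + (2 + A)/(6 + G) = -21 + 7*A + (2 + A)/(6 + G))
(w(8, -1)*S(7, 4))*87 = ((8 - 1*(-1))*((-124 + 43*4 + 7*7*(-3 + 4))/(6 + 7)))*87 = ((8 + 1)*((-124 + 172 + 7*7*1)/13))*87 = (9*((-124 + 172 + 49)/13))*87 = (9*((1/13)*97))*87 = (9*(97/13))*87 = (873/13)*87 = 75951/13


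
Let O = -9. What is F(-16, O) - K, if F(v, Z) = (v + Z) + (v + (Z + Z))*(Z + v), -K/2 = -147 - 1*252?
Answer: 27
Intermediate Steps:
K = 798 (K = -2*(-147 - 1*252) = -2*(-147 - 252) = -2*(-399) = 798)
F(v, Z) = Z + v + (Z + v)*(v + 2*Z) (F(v, Z) = (Z + v) + (v + 2*Z)*(Z + v) = (Z + v) + (Z + v)*(v + 2*Z) = Z + v + (Z + v)*(v + 2*Z))
F(-16, O) - K = (-9 - 16 + (-16)**2 + 2*(-9)**2 + 3*(-9)*(-16)) - 1*798 = (-9 - 16 + 256 + 2*81 + 432) - 798 = (-9 - 16 + 256 + 162 + 432) - 798 = 825 - 798 = 27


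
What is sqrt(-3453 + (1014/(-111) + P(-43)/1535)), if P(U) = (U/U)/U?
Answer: 2*I*sqrt(5162275103608105)/2442185 ≈ 58.84*I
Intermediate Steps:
P(U) = 1/U
sqrt(-3453 + (1014/(-111) + P(-43)/1535)) = sqrt(-3453 + (1014/(-111) + 1/(-43*1535))) = sqrt(-3453 + (1014*(-1/111) - 1/43*1/1535)) = sqrt(-3453 + (-338/37 - 1/66005)) = sqrt(-3453 - 22309727/2442185) = sqrt(-8455174532/2442185) = 2*I*sqrt(5162275103608105)/2442185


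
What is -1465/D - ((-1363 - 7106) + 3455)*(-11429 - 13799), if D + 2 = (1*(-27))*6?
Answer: -20744882023/164 ≈ -1.2649e+8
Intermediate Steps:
D = -164 (D = -2 + (1*(-27))*6 = -2 - 27*6 = -2 - 162 = -164)
-1465/D - ((-1363 - 7106) + 3455)*(-11429 - 13799) = -1465/(-164) - ((-1363 - 7106) + 3455)*(-11429 - 13799) = -1465*(-1)/164 - (-8469 + 3455)*(-25228) = -1*(-1465/164) - (-5014)*(-25228) = 1465/164 - 1*126493192 = 1465/164 - 126493192 = -20744882023/164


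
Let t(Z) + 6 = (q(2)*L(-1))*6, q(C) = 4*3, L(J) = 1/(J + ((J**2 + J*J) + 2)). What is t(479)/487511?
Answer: 18/487511 ≈ 3.6922e-5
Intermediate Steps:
L(J) = 1/(2 + J + 2*J**2) (L(J) = 1/(J + ((J**2 + J**2) + 2)) = 1/(J + (2*J**2 + 2)) = 1/(J + (2 + 2*J**2)) = 1/(2 + J + 2*J**2))
q(C) = 12
t(Z) = 18 (t(Z) = -6 + (12/(2 - 1 + 2*(-1)**2))*6 = -6 + (12/(2 - 1 + 2*1))*6 = -6 + (12/(2 - 1 + 2))*6 = -6 + (12/3)*6 = -6 + (12*(1/3))*6 = -6 + 4*6 = -6 + 24 = 18)
t(479)/487511 = 18/487511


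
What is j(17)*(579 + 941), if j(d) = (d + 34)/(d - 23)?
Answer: -12920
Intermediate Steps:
j(d) = (34 + d)/(-23 + d)
j(17)*(579 + 941) = ((34 + 17)/(-23 + 17))*(579 + 941) = (51/(-6))*1520 = -⅙*51*1520 = -17/2*1520 = -12920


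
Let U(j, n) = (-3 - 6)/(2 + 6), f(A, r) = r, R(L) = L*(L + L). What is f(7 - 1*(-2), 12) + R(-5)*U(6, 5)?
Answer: -177/4 ≈ -44.250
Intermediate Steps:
R(L) = 2*L**2 (R(L) = L*(2*L) = 2*L**2)
U(j, n) = -9/8
f(7 - 1*(-2), 12) + R(-5)*U(6, 5) = 12 + (2*(-5)**2)*(-9/8) = 12 + (2*25)*(-9/8) = 12 + 50*(-9/8) = 12 - 225/4 = -177/4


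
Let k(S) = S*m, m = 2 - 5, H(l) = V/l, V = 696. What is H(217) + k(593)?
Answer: -385347/217 ≈ -1775.8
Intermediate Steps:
H(l) = 696/l
m = -3
k(S) = -3*S (k(S) = S*(-3) = -3*S)
H(217) + k(593) = 696/217 - 3*593 = 696*(1/217) - 1779 = 696/217 - 1779 = -385347/217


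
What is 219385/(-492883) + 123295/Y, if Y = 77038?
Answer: 43869027855/37970720554 ≈ 1.1553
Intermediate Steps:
219385/(-492883) + 123295/Y = 219385/(-492883) + 123295/77038 = 219385*(-1/492883) + 123295*(1/77038) = -219385/492883 + 123295/77038 = 43869027855/37970720554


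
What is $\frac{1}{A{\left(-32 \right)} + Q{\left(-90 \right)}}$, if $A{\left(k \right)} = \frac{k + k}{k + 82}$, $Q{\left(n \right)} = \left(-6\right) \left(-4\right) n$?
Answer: $- \frac{25}{54032} \approx -0.00046269$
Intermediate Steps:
$Q{\left(n \right)} = 24 n$
$A{\left(k \right)} = \frac{2 k}{82 + k}$
$\frac{1}{A{\left(-32 \right)} + Q{\left(-90 \right)}} = \frac{1}{2 \left(-32\right) \frac{1}{82 - 32} + 24 \left(-90\right)} = \frac{1}{2 \left(-32\right) \frac{1}{50} - 2160} = \frac{1}{- \frac{32}{25} - 2160} = \frac{1}{- \frac{54032}{25}} = - \frac{25}{54032}$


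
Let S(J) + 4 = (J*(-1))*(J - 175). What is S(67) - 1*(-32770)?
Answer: 40002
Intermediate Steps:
S(J) = -4 - J*(-175 + J) (S(J) = -4 + (J*(-1))*(J - 175) = -4 + (-J)*(-175 + J) = -4 - J*(-175 + J))
S(67) - 1*(-32770) = (-4 - 1*67² + 175*67) - 1*(-32770) = (-4 - 1*4489 + 11725) + 32770 = (-4 - 4489 + 11725) + 32770 = 7232 + 32770 = 40002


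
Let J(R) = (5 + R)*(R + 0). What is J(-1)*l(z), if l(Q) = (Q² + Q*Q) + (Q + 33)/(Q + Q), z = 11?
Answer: -976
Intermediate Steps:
l(Q) = 2*Q² + (33 + Q)/(2*Q) (l(Q) = (Q² + Q²) + (33 + Q)/((2*Q)) = 2*Q² + (33 + Q)*(1/(2*Q)) = 2*Q² + (33 + Q)/(2*Q))
J(R) = R*(5 + R) (J(R) = (5 + R)*R = R*(5 + R))
J(-1)*l(z) = (-(5 - 1))*((½)*(33 + 11 + 4*11³)/11) = (-1*4)*((½)*(1/11)*(33 + 11 + 4*1331)) = -2*(33 + 11 + 5324)/11 = -2*5368/11 = -4*244 = -976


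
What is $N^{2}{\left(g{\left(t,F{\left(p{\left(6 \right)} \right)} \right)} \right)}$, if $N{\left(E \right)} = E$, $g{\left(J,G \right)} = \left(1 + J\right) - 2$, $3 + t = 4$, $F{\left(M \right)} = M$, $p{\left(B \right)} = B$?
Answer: $0$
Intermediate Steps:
$t = 1$ ($t = -3 + 4 = 1$)
$g{\left(J,G \right)} = -1 + J$
$N^{2}{\left(g{\left(t,F{\left(p{\left(6 \right)} \right)} \right)} \right)} = \left(-1 + 1\right)^{2} = 0^{2} = 0$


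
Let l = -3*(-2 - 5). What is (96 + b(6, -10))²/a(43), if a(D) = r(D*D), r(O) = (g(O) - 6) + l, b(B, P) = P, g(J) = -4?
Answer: 7396/11 ≈ 672.36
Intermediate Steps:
l = 21 (l = -3*(-7) = 21)
r(O) = 11 (r(O) = (-4 - 6) + 21 = -10 + 21 = 11)
a(D) = 11
(96 + b(6, -10))²/a(43) = (96 - 10)²/11 = 86²*(1/11) = 7396*(1/11) = 7396/11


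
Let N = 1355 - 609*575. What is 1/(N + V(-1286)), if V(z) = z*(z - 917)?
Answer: 1/2484238 ≈ 4.0254e-7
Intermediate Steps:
V(z) = z*(-917 + z)
N = -348820 (N = 1355 - 350175 = -348820)
1/(N + V(-1286)) = 1/(-348820 - 1286*(-917 - 1286)) = 1/(-348820 - 1286*(-2203)) = 1/(-348820 + 2833058) = 1/2484238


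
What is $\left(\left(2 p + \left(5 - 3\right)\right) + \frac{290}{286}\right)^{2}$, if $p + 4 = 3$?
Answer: $\frac{21025}{20449} \approx 1.0282$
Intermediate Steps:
$p = -1$ ($p = -4 + 3 = -1$)
$\left(\left(2 p + \left(5 - 3\right)\right) + \frac{290}{286}\right)^{2} = \left(\left(2 \left(-1\right) + \left(5 - 3\right)\right) + \frac{290}{286}\right)^{2} = \left(\left(-2 + \left(5 - 3\right)\right) + 290 \cdot \frac{1}{286}\right)^{2} = \left(\left(-2 + 2\right) + \frac{145}{143}\right)^{2} = \left(0 + \frac{145}{143}\right)^{2} = \left(\frac{145}{143}\right)^{2} = \frac{21025}{20449}$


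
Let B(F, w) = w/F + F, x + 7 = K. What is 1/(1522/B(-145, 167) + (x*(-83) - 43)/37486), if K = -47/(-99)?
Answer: -6553827324/68163307529 ≈ -0.096149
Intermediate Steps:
K = 47/99 (K = -47*(-1/99) = 47/99 ≈ 0.47475)
x = -646/99 (x = -7 + 47/99 = -646/99 ≈ -6.5253)
B(F, w) = F + w/F (B(F, w) = w/F + F = F + w/F)
1/(1522/B(-145, 167) + (x*(-83) - 43)/37486) = 1/(1522/(-145 + 167/(-145)) + (-646/99*(-83) - 43)/37486) = 1/(1522/(-145 + 167*(-1/145)) + (53618/99 - 43)*(1/37486)) = 1/(1522/(-145 - 167/145) + (49361/99)*(1/37486)) = 1/(1522/(-21192/145) + 49361/3711114) = 1/(1522*(-145/21192) + 49361/3711114) = 1/(-110345/10596 + 49361/3711114) = 1/(-68163307529/6553827324) = -6553827324/68163307529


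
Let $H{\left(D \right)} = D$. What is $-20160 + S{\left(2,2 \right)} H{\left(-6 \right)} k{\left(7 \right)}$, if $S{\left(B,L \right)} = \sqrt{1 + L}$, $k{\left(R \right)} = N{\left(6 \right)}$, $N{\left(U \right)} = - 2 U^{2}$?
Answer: $-20160 + 432 \sqrt{3} \approx -19412.0$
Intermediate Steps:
$k{\left(R \right)} = -72$ ($k{\left(R \right)} = - 2 \cdot 6^{2} = \left(-2\right) 36 = -72$)
$-20160 + S{\left(2,2 \right)} H{\left(-6 \right)} k{\left(7 \right)} = -20160 + \sqrt{1 + 2} \left(-6\right) \left(-72\right) = -20160 + \sqrt{3} \left(-6\right) \left(-72\right) = -20160 + - 6 \sqrt{3} \left(-72\right) = -20160 + 432 \sqrt{3}$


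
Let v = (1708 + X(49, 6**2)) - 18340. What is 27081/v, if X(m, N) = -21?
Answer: -9027/5551 ≈ -1.6262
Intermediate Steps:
v = -16653 (v = (1708 - 21) - 18340 = 1687 - 18340 = -16653)
27081/v = 27081/(-16653) = 27081*(-1/16653) = -9027/5551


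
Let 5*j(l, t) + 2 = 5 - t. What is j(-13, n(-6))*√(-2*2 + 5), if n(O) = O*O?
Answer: -33/5 ≈ -6.6000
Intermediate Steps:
n(O) = O²
j(l, t) = ⅗ - t/5 (j(l, t) = -⅖ + (5 - t)/5 = -⅖ + (1 - t/5) = ⅗ - t/5)
j(-13, n(-6))*√(-2*2 + 5) = (⅗ - ⅕*(-6)²)*√(-2*2 + 5) = (⅗ - ⅕*36)*√(-4 + 5) = (⅗ - 36/5)*√1 = -33/5*1 = -33/5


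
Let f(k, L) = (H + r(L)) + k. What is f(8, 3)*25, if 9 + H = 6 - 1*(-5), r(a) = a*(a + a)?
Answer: 700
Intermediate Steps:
r(a) = 2*a**2 (r(a) = a*(2*a) = 2*a**2)
H = 2 (H = -9 + (6 - 1*(-5)) = -9 + (6 + 5) = -9 + 11 = 2)
f(k, L) = 2 + k + 2*L**2 (f(k, L) = (2 + 2*L**2) + k = 2 + k + 2*L**2)
f(8, 3)*25 = (2 + 8 + 2*3**2)*25 = (2 + 8 + 2*9)*25 = (2 + 8 + 18)*25 = 28*25 = 700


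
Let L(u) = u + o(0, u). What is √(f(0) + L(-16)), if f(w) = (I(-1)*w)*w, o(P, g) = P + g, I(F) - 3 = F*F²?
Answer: 4*I*√2 ≈ 5.6569*I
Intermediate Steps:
I(F) = 3 + F³ (I(F) = 3 + F*F² = 3 + F³)
L(u) = 2*u (L(u) = u + (0 + u) = u + u = 2*u)
f(w) = 2*w² (f(w) = ((3 + (-1)³)*w)*w = ((3 - 1)*w)*w = (2*w)*w = 2*w²)
√(f(0) + L(-16)) = √(2*0² + 2*(-16)) = √(2*0 - 32) = √(0 - 32) = √(-32) = 4*I*√2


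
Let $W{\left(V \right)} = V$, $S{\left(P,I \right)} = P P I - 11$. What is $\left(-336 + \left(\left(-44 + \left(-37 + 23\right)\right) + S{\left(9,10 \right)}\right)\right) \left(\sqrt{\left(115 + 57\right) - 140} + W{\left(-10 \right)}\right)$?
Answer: $-4050 + 1620 \sqrt{2} \approx -1759.0$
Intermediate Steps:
$S{\left(P,I \right)} = -11 + I P^{2}$ ($S{\left(P,I \right)} = P^{2} I - 11 = I P^{2} - 11 = -11 + I P^{2}$)
$\left(-336 + \left(\left(-44 + \left(-37 + 23\right)\right) + S{\left(9,10 \right)}\right)\right) \left(\sqrt{\left(115 + 57\right) - 140} + W{\left(-10 \right)}\right) = \left(-336 + \left(\left(-44 + \left(-37 + 23\right)\right) - \left(11 - 10 \cdot 9^{2}\right)\right)\right) \left(\sqrt{\left(115 + 57\right) - 140} - 10\right) = \left(-336 + \left(\left(-44 - 14\right) + \left(-11 + 10 \cdot 81\right)\right)\right) \left(\sqrt{172 - 140} - 10\right) = \left(-336 + \left(-58 + \left(-11 + 810\right)\right)\right) \left(\sqrt{32} - 10\right) = \left(-336 + \left(-58 + 799\right)\right) \left(4 \sqrt{2} - 10\right) = \left(-336 + 741\right) \left(-10 + 4 \sqrt{2}\right) = 405 \left(-10 + 4 \sqrt{2}\right) = -4050 + 1620 \sqrt{2}$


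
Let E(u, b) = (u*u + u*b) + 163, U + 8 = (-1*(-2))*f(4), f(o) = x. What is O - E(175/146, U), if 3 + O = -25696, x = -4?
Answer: -550896217/21316 ≈ -25844.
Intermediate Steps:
f(o) = -4
O = -25699 (O = -3 - 25696 = -25699)
U = -16 (U = -8 - 1*(-2)*(-4) = -8 + 2*(-4) = -8 - 8 = -16)
E(u, b) = 163 + u² + b*u (E(u, b) = (u² + b*u) + 163 = 163 + u² + b*u)
O - E(175/146, U) = -25699 - (163 + (175/146)² - 2800/146) = -25699 - (163 + (175*(1/146))² - 2800/146) = -25699 - (163 + (175/146)² - 16*175/146) = -25699 - (163 + 30625/21316 - 1400/73) = -25699 - 1*3096333/21316 = -25699 - 3096333/21316 = -550896217/21316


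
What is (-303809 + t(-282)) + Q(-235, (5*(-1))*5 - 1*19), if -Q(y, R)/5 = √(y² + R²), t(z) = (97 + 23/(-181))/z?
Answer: -7753518256/25521 - 5*√57161 ≈ -3.0501e+5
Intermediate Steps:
t(z) = 17534/(181*z) (t(z) = (97 + 23*(-1/181))/z = (97 - 23/181)/z = 17534/(181*z))
Q(y, R) = -5*√(R² + y²) (Q(y, R) = -5*√(y² + R²) = -5*√(R² + y²))
(-303809 + t(-282)) + Q(-235, (5*(-1))*5 - 1*19) = (-303809 + (17534/181)/(-282)) - 5*√(((5*(-1))*5 - 1*19)² + (-235)²) = (-303809 + (17534/181)*(-1/282)) - 5*√((-5*5 - 19)² + 55225) = (-303809 - 8767/25521) - 5*√((-25 - 19)² + 55225) = -7753518256/25521 - 5*√((-44)² + 55225) = -7753518256/25521 - 5*√(1936 + 55225) = -7753518256/25521 - 5*√57161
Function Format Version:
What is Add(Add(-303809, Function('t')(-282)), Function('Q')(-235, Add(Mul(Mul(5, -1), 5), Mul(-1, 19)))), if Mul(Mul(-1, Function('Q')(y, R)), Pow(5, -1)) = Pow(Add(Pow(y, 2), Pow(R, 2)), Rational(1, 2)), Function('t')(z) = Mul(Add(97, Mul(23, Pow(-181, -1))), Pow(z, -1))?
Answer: Add(Rational(-7753518256, 25521), Mul(-5, Pow(57161, Rational(1, 2)))) ≈ -3.0501e+5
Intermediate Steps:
Function('t')(z) = Mul(Rational(17534, 181), Pow(z, -1)) (Function('t')(z) = Mul(Add(97, Mul(23, Rational(-1, 181))), Pow(z, -1)) = Mul(Add(97, Rational(-23, 181)), Pow(z, -1)) = Mul(Rational(17534, 181), Pow(z, -1)))
Function('Q')(y, R) = Mul(-5, Pow(Add(Pow(R, 2), Pow(y, 2)), Rational(1, 2))) (Function('Q')(y, R) = Mul(-5, Pow(Add(Pow(y, 2), Pow(R, 2)), Rational(1, 2))) = Mul(-5, Pow(Add(Pow(R, 2), Pow(y, 2)), Rational(1, 2))))
Add(Add(-303809, Function('t')(-282)), Function('Q')(-235, Add(Mul(Mul(5, -1), 5), Mul(-1, 19)))) = Add(Add(-303809, Mul(Rational(17534, 181), Pow(-282, -1))), Mul(-5, Pow(Add(Pow(Add(Mul(Mul(5, -1), 5), Mul(-1, 19)), 2), Pow(-235, 2)), Rational(1, 2)))) = Add(Add(-303809, Mul(Rational(17534, 181), Rational(-1, 282))), Mul(-5, Pow(Add(Pow(Add(Mul(-5, 5), -19), 2), 55225), Rational(1, 2)))) = Add(Add(-303809, Rational(-8767, 25521)), Mul(-5, Pow(Add(Pow(Add(-25, -19), 2), 55225), Rational(1, 2)))) = Add(Rational(-7753518256, 25521), Mul(-5, Pow(Add(Pow(-44, 2), 55225), Rational(1, 2)))) = Add(Rational(-7753518256, 25521), Mul(-5, Pow(Add(1936, 55225), Rational(1, 2)))) = Add(Rational(-7753518256, 25521), Mul(-5, Pow(57161, Rational(1, 2))))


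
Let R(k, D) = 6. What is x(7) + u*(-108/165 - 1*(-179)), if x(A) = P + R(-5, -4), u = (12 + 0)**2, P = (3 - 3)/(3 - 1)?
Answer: 1412826/55 ≈ 25688.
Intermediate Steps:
P = 0 (P = 0/2 = 0*(1/2) = 0)
u = 144 (u = 12**2 = 144)
x(A) = 6 (x(A) = 0 + 6 = 6)
x(7) + u*(-108/165 - 1*(-179)) = 6 + 144*(-108/165 - 1*(-179)) = 6 + 144*(-108*1/165 + 179) = 6 + 144*(-36/55 + 179) = 6 + 144*(9809/55) = 6 + 1412496/55 = 1412826/55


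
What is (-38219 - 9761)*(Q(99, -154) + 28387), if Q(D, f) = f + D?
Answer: -1359369360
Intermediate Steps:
Q(D, f) = D + f
(-38219 - 9761)*(Q(99, -154) + 28387) = (-38219 - 9761)*((99 - 154) + 28387) = -47980*(-55 + 28387) = -47980*28332 = -1359369360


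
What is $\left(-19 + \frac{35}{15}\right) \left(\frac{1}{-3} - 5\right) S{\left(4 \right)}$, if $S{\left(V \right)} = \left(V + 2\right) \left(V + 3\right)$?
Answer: $\frac{11200}{3} \approx 3733.3$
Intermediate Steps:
$S{\left(V \right)} = \left(2 + V\right) \left(3 + V\right)$
$\left(-19 + \frac{35}{15}\right) \left(\frac{1}{-3} - 5\right) S{\left(4 \right)} = \left(-19 + \frac{35}{15}\right) \left(\frac{1}{-3} - 5\right) \left(6 + 4^{2} + 5 \cdot 4\right) = \left(-19 + 35 \cdot \frac{1}{15}\right) \left(- \frac{1}{3} - 5\right) \left(6 + 16 + 20\right) = \left(-19 + \frac{7}{3}\right) \left(\left(- \frac{16}{3}\right) 42\right) = \left(- \frac{50}{3}\right) \left(-224\right) = \frac{11200}{3}$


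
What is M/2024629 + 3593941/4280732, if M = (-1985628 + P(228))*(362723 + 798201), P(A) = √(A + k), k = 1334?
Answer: -9867778600229586215/8666894148428 + 1160924*√1562/2024629 ≈ -1.1385e+6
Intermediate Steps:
P(A) = √(1334 + A) (P(A) = √(A + 1334) = √(1334 + A))
M = -2305163200272 + 1160924*√1562 (M = (-1985628 + √(1334 + 228))*(362723 + 798201) = (-1985628 + √1562)*1160924 = -2305163200272 + 1160924*√1562 ≈ -2.3051e+12)
M/2024629 + 3593941/4280732 = (-2305163200272 + 1160924*√1562)/2024629 + 3593941/4280732 = (-2305163200272 + 1160924*√1562)*(1/2024629) + 3593941*(1/4280732) = (-2305163200272/2024629 + 1160924*√1562/2024629) + 3593941/4280732 = -9867778600229586215/8666894148428 + 1160924*√1562/2024629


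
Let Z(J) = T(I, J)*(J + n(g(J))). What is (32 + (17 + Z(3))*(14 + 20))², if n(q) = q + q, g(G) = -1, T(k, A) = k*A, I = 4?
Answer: 1036324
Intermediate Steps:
T(k, A) = A*k
n(q) = 2*q
Z(J) = 4*J*(-2 + J) (Z(J) = (J*4)*(J + 2*(-1)) = (4*J)*(J - 2) = (4*J)*(-2 + J) = 4*J*(-2 + J))
(32 + (17 + Z(3))*(14 + 20))² = (32 + (17 + 4*3*(-2 + 3))*(14 + 20))² = (32 + (17 + 4*3*1)*34)² = (32 + (17 + 12)*34)² = (32 + 29*34)² = (32 + 986)² = 1018² = 1036324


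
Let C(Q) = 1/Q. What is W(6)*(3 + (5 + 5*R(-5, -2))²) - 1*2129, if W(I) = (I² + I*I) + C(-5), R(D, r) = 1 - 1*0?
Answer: 26332/5 ≈ 5266.4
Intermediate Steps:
R(D, r) = 1 (R(D, r) = 1 + 0 = 1)
W(I) = -⅕ + 2*I² (W(I) = (I² + I*I) + 1/(-5) = (I² + I²) - ⅕ = 2*I² - ⅕ = -⅕ + 2*I²)
W(6)*(3 + (5 + 5*R(-5, -2))²) - 1*2129 = (-⅕ + 2*6²)*(3 + (5 + 5*1)²) - 1*2129 = (-⅕ + 2*36)*(3 + (5 + 5)²) - 2129 = (-⅕ + 72)*(3 + 10²) - 2129 = 359*(3 + 100)/5 - 2129 = (359/5)*103 - 2129 = 36977/5 - 2129 = 26332/5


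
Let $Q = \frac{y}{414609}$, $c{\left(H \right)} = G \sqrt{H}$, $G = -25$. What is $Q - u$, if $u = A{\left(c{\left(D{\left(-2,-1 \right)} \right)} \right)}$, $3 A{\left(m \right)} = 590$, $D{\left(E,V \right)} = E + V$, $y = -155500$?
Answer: $- \frac{81695270}{414609} \approx -197.04$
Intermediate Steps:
$c{\left(H \right)} = - 25 \sqrt{H}$
$A{\left(m \right)} = \frac{590}{3}$ ($A{\left(m \right)} = \frac{1}{3} \cdot 590 = \frac{590}{3}$)
$u = \frac{590}{3} \approx 196.67$
$Q = - \frac{155500}{414609} \approx -0.37505$
$Q - u = - \frac{155500}{414609} - \frac{590}{3} = - \frac{81695270}{414609}$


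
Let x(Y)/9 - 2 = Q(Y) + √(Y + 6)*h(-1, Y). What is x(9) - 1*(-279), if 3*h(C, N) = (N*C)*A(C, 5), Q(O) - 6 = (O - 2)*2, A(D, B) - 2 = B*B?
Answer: 477 - 729*√15 ≈ -2346.4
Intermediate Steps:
A(D, B) = 2 + B² (A(D, B) = 2 + B*B = 2 + B²)
Q(O) = 2 + 2*O (Q(O) = 6 + (O - 2)*2 = 6 + (-2 + O)*2 = 6 + (-4 + 2*O) = 2 + 2*O)
h(C, N) = 9*C*N (h(C, N) = ((N*C)*(2 + 5²))/3 = ((C*N)*(2 + 25))/3 = ((C*N)*27)/3 = (27*C*N)/3 = 9*C*N)
x(Y) = 36 + 18*Y - 81*Y*√(6 + Y) (x(Y) = 18 + 9*((2 + 2*Y) + √(Y + 6)*(9*(-1)*Y)) = 18 + 9*((2 + 2*Y) + √(6 + Y)*(-9*Y)) = 18 + 9*((2 + 2*Y) - 9*Y*√(6 + Y)) = 18 + 9*(2 + 2*Y - 9*Y*√(6 + Y)) = 18 + (18 + 18*Y - 81*Y*√(6 + Y)) = 36 + 18*Y - 81*Y*√(6 + Y))
x(9) - 1*(-279) = (36 + 18*9 - 81*9*√(6 + 9)) - 1*(-279) = (36 + 162 - 81*9*√15) + 279 = (36 + 162 - 729*√15) + 279 = (198 - 729*√15) + 279 = 477 - 729*√15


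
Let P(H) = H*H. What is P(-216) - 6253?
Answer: 40403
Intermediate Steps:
P(H) = H²
P(-216) - 6253 = (-216)² - 6253 = 46656 - 6253 = 40403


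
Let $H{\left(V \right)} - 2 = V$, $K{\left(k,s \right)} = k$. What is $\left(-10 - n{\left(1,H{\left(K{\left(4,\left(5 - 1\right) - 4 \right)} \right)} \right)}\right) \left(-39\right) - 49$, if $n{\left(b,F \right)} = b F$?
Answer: $575$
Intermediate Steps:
$H{\left(V \right)} = 2 + V$
$n{\left(b,F \right)} = F b$
$\left(-10 - n{\left(1,H{\left(K{\left(4,\left(5 - 1\right) - 4 \right)} \right)} \right)}\right) \left(-39\right) - 49 = \left(-10 - \left(2 + 4\right) 1\right) \left(-39\right) - 49 = \left(-10 - 6 \cdot 1\right) \left(-39\right) - 49 = \left(-10 - 6\right) \left(-39\right) - 49 = \left(-16\right) \left(-39\right) - 49 = 624 - 49 = 575$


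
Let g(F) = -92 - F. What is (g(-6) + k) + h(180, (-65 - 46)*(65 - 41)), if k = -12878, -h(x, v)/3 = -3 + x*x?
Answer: -110155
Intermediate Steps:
h(x, v) = 9 - 3*x**2 (h(x, v) = -3*(-3 + x*x) = -3*(-3 + x**2) = 9 - 3*x**2)
(g(-6) + k) + h(180, (-65 - 46)*(65 - 41)) = ((-92 - 1*(-6)) - 12878) + (9 - 3*180**2) = ((-92 + 6) - 12878) + (9 - 3*32400) = (-86 - 12878) + (9 - 97200) = -12964 - 97191 = -110155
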